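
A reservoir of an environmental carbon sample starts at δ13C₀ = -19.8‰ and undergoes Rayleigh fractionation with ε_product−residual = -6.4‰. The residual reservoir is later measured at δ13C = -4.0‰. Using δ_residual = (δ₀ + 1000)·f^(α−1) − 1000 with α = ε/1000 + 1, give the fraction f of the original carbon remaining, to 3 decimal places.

α − 1 = ε/1000 = -0.0064
(δ_res + 1000)/(δ₀ + 1000) = (-4.0 + 1000)/(-19.8 + 1000) = 996.0/980.2 = 1.016119
f = 1.016119^(1/-0.0064) = exp(ln(1.016119)/-0.0064) = exp(0.01599/-0.0064)
f = exp(-2.4985) = 0.0822

0.082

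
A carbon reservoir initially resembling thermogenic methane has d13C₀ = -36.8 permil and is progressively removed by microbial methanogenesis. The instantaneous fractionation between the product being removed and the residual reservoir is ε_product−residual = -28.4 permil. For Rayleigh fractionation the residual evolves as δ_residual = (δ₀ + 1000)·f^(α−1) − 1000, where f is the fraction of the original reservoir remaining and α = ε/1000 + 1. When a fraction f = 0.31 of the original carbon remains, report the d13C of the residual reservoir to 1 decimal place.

Rayleigh residual: δ_res = (δ₀ + 1000)·f^(α−1) − 1000
α = ε/1000 + 1 = 0.97160, so α − 1 = -0.02840
f^(α−1) = 0.31^(-0.02840) = 1.033821
δ_res = (-36.8 + 1000) × 1.033821 − 1000 = 995.776 − 1000 = -4.22 permil

-4.2 permil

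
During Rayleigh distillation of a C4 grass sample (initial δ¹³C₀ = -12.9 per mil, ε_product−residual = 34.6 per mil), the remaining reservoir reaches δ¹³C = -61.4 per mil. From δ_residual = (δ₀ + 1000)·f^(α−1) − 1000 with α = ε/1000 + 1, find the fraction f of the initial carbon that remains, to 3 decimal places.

α − 1 = ε/1000 = 0.0346
(δ_res + 1000)/(δ₀ + 1000) = (-61.4 + 1000)/(-12.9 + 1000) = 938.6/987.1 = 0.950866
f = 0.950866^(1/0.0346) = exp(ln(0.950866)/0.0346) = exp(-0.05038/0.0346)
f = exp(-1.4561) = 0.2331

0.233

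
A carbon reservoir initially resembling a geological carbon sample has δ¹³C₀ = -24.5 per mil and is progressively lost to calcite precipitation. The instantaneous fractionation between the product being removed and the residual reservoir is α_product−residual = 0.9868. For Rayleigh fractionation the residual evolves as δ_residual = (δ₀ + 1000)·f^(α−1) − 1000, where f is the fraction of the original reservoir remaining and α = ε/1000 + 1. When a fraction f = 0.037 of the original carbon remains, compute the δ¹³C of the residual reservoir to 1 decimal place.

Rayleigh residual: δ_res = (δ₀ + 1000)·f^(α−1) − 1000
α − 1 = -0.01320
f^(α−1) = 0.037^(-0.01320) = 1.044479
δ_res = (-24.5 + 1000) × 1.044479 − 1000 = 1018.889 − 1000 = 18.89 per mil

18.9 per mil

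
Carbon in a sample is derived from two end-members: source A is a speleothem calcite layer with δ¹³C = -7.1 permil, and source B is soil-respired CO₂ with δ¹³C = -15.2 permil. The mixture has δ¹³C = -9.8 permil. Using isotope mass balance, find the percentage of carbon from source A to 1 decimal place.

66.7%

δ_mix = f_A·δ_A + (1 − f_A)·δ_B  ⇒  f_A = (δ_mix − δ_B)/(δ_A − δ_B)
f_A = (-9.8 − (-15.2)) / (-7.1 − (-15.2))
f_A = 5.4 / 8.1 = 0.6667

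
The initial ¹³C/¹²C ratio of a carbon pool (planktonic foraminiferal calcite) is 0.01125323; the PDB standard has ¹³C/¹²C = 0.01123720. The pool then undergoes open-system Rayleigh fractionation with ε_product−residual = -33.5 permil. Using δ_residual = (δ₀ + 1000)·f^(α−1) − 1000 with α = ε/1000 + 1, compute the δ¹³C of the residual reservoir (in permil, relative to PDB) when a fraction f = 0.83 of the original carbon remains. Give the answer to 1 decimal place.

7.7 permil

δ₀ = (0.01125323/0.01123720 − 1)×1000 = (1.001427 − 1)×1000 = 1.427 permil
α − 1 = ε/1000 = -0.0335
f^(α−1) = 0.83^(-0.0335) = 1.006262
δ_res = (1.427 + 1000) × 1.006262 − 1000 = 1007.697 − 1000 = 7.70 permil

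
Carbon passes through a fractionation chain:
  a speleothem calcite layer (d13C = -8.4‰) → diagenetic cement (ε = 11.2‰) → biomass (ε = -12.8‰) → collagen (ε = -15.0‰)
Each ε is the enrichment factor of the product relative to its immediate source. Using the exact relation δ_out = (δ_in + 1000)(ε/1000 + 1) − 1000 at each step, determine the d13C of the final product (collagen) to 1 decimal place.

-25.0‰

step 1: δ = (-8.40 + 1000)·(11.2/1000 + 1) − 1000 = 2.71‰
step 2: δ = (2.71 + 1000)·(-12.8/1000 + 1) − 1000 = -10.13‰
step 3: δ = (-10.13 + 1000)·(-15.0/1000 + 1) − 1000 = -24.98‰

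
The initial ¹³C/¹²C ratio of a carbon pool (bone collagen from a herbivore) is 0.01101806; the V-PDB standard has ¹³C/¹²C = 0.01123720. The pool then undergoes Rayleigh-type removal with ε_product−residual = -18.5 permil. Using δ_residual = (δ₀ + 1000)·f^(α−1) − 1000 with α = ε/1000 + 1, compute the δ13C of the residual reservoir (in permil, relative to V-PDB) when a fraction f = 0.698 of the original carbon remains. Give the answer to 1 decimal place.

-13.0 permil

δ₀ = (0.01101806/0.01123720 − 1)×1000 = (0.980499 − 1)×1000 = -19.501 permil
α − 1 = ε/1000 = -0.0185
f^(α−1) = 0.698^(-0.0185) = 1.006674
δ_res = (-19.501 + 1000) × 1.006674 − 1000 = 987.042 − 1000 = -12.96 permil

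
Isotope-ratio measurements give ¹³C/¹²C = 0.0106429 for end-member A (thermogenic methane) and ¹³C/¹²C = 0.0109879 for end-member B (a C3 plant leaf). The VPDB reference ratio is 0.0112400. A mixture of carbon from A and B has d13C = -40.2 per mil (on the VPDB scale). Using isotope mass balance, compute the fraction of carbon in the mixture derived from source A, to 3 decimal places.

0.579

δ_A = (0.0106429/0.0112400 − 1)×1000 = (0.946877 − 1)×1000 = -53.123 per mil
δ_B = (0.0109879/0.0112400 − 1)×1000 = (0.977571 − 1)×1000 = -22.429 per mil
f_A = (δ_mix − δ_B)/(δ_A − δ_B) = (-40.2 − (-22.429))/(-53.123 − (-22.429))
f_A = -17.771 / -30.694 = 0.5790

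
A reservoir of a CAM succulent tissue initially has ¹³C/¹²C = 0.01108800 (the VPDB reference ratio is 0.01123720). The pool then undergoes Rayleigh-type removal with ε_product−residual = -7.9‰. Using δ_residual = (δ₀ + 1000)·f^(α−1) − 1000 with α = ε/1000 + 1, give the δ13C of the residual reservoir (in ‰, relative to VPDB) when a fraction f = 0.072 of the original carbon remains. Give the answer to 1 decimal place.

7.4‰

δ₀ = (0.01108800/0.01123720 − 1)×1000 = (0.986723 − 1)×1000 = -13.277‰
α − 1 = ε/1000 = -0.0079
f^(α−1) = 0.072^(-0.0079) = 1.021003
δ_res = (-13.277 + 1000) × 1.021003 − 1000 = 1007.447 − 1000 = 7.45‰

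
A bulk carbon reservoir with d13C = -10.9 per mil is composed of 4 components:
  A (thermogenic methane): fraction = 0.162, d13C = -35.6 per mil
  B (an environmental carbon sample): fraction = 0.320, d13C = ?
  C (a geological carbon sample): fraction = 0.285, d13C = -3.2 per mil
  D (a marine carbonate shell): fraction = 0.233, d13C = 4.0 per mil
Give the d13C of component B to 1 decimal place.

-16.1 per mil

Isotope mass balance: δ_bulk = Σ fᵢ·δᵢ.
-10.9 = 0.162×(-35.6) + 0.320×δ_B + 0.285×(-3.2) + 0.233×(4.0)
0.320·δ_B = -10.9 − (-5.747) = -5.153
δ_B = -5.153 / 0.320 = -16.10 per mil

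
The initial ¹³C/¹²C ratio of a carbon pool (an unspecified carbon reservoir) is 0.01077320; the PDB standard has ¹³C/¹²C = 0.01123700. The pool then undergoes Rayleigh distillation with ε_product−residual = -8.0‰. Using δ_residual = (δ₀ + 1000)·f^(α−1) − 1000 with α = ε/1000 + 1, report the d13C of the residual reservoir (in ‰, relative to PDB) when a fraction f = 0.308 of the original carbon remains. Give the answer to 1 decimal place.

-32.2‰

δ₀ = (0.01077320/0.01123700 − 1)×1000 = (0.958726 − 1)×1000 = -41.274‰
α − 1 = ε/1000 = -0.0080
f^(α−1) = 0.308^(-0.0080) = 1.009466
δ_res = (-41.274 + 1000) × 1.009466 − 1000 = 967.801 − 1000 = -32.20‰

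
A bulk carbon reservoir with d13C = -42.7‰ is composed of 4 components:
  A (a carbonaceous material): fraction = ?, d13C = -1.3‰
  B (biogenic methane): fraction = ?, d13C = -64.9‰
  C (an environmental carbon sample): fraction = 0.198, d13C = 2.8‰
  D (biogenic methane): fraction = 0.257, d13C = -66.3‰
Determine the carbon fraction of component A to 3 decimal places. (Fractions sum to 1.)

Let f_A and f_B be the unknown fractions; fractions sum to 1 so f_A + f_B = 0.545.
Mass balance: Σ fᵢ·δᵢ = δ_bulk ⇒ f_A·(-1.3) + f_B·(-64.9) = -42.7 − (-16.485) = -26.215
Substitute f_B = 0.545 − f_A:
f_A·(-1.3 − -64.9) = -26.215 − 0.545×(-64.9) = 9.155
f_A = 9.155 / 63.6 = 0.1439

0.144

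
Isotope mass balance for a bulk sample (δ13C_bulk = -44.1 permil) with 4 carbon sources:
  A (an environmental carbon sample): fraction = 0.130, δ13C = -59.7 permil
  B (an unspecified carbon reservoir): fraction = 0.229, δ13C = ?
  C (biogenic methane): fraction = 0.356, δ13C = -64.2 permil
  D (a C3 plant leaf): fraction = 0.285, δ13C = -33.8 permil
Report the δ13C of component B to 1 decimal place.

Isotope mass balance: δ_bulk = Σ fᵢ·δᵢ.
-44.1 = 0.130×(-59.7) + 0.229×δ_B + 0.356×(-64.2) + 0.285×(-33.8)
0.229·δ_B = -44.1 − (-40.249) = -3.851
δ_B = -3.851 / 0.229 = -16.82 permil

-16.8 permil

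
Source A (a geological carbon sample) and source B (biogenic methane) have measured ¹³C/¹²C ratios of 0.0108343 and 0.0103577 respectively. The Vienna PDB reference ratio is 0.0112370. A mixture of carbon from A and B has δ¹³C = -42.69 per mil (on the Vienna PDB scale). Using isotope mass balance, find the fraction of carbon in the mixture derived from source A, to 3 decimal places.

δ_A = (0.0108343/0.0112370 − 1)×1000 = (0.964163 − 1)×1000 = -35.837 per mil
δ_B = (0.0103577/0.0112370 − 1)×1000 = (0.921750 − 1)×1000 = -78.250 per mil
f_A = (δ_mix − δ_B)/(δ_A − δ_B) = (-42.69 − (-78.250))/(-35.837 − (-78.250))
f_A = 35.560 / 42.413 = 0.8384

0.838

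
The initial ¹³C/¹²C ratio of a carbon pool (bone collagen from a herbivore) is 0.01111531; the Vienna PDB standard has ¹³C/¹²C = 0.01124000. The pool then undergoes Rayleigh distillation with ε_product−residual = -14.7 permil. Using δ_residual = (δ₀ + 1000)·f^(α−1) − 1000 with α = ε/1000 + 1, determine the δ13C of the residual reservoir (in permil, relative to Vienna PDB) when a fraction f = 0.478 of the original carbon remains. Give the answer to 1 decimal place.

δ₀ = (0.01111531/0.01124000 − 1)×1000 = (0.988907 − 1)×1000 = -11.093 permil
α − 1 = ε/1000 = -0.0147
f^(α−1) = 0.478^(-0.0147) = 1.010910
δ_res = (-11.093 + 1000) × 1.010910 − 1000 = 999.695 − 1000 = -0.30 permil

-0.3 permil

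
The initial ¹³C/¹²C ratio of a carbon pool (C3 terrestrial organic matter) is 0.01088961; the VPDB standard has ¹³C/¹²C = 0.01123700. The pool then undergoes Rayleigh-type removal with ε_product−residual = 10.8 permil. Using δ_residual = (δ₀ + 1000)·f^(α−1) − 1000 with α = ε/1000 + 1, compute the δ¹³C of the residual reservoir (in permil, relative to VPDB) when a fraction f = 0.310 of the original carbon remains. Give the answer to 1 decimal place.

δ₀ = (0.01088961/0.01123700 − 1)×1000 = (0.969085 − 1)×1000 = -30.915 permil
α − 1 = ε/1000 = 0.0108
f^(α−1) = 0.310^(0.0108) = 0.987431
δ_res = (-30.915 + 1000) × 0.987431 − 1000 = 956.905 − 1000 = -43.10 permil

-43.1 permil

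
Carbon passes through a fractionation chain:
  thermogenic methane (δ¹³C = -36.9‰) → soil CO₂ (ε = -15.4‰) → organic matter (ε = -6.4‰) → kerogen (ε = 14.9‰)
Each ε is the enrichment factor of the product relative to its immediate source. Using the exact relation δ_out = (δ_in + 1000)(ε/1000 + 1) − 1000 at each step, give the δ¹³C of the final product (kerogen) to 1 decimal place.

step 1: δ = (-36.90 + 1000)·(-15.4/1000 + 1) − 1000 = -51.73‰
step 2: δ = (-51.73 + 1000)·(-6.4/1000 + 1) − 1000 = -57.80‰
step 3: δ = (-57.80 + 1000)·(14.9/1000 + 1) − 1000 = -43.76‰

-43.8‰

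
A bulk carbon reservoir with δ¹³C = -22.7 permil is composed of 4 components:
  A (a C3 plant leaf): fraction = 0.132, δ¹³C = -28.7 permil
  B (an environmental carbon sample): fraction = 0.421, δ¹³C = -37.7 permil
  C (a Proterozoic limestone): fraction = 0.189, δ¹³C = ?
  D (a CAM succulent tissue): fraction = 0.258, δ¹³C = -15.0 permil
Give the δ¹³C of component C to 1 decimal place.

4.4 permil

Isotope mass balance: δ_bulk = Σ fᵢ·δᵢ.
-22.7 = 0.132×(-28.7) + 0.421×(-37.7) + 0.189×δ_C + 0.258×(-15.0)
0.189·δ_C = -22.7 − (-23.530) = 0.830
δ_C = 0.830 / 0.189 = 4.39 permil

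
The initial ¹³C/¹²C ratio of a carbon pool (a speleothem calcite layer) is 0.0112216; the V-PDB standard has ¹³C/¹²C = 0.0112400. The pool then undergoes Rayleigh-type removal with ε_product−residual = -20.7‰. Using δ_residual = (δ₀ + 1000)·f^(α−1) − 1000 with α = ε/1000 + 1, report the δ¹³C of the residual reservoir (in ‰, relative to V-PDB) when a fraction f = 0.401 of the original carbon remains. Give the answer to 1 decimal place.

δ₀ = (0.0112216/0.0112400 − 1)×1000 = (0.998363 − 1)×1000 = -1.637‰
α − 1 = ε/1000 = -0.0207
f^(α−1) = 0.401^(-0.0207) = 1.019096
δ_res = (-1.637 + 1000) × 1.019096 − 1000 = 1017.427 − 1000 = 17.43‰

17.4‰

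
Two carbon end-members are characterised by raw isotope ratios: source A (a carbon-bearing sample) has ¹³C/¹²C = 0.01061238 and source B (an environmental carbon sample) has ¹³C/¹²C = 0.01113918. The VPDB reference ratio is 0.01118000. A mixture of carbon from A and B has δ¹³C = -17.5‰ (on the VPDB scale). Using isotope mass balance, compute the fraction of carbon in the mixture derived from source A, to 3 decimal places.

δ_A = (0.01061238/0.01118000 − 1)×1000 = (0.949229 − 1)×1000 = -50.771‰
δ_B = (0.01113918/0.01118000 − 1)×1000 = (0.996349 − 1)×1000 = -3.651‰
f_A = (δ_mix − δ_B)/(δ_A − δ_B) = (-17.5 − (-3.651))/(-50.771 − (-3.651))
f_A = -13.849 / -47.120 = 0.2939

0.294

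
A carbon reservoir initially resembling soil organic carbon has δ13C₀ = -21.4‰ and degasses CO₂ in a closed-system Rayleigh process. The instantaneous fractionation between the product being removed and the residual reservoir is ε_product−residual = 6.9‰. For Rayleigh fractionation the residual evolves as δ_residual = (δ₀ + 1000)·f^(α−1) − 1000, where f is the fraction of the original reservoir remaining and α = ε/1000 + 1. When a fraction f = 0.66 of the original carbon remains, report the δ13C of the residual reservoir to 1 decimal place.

-24.2‰

Rayleigh residual: δ_res = (δ₀ + 1000)·f^(α−1) − 1000
α = ε/1000 + 1 = 1.00690, so α − 1 = 0.00690
f^(α−1) = 0.66^(0.00690) = 0.997137
δ_res = (-21.4 + 1000) × 0.997137 − 1000 = 975.798 − 1000 = -24.20‰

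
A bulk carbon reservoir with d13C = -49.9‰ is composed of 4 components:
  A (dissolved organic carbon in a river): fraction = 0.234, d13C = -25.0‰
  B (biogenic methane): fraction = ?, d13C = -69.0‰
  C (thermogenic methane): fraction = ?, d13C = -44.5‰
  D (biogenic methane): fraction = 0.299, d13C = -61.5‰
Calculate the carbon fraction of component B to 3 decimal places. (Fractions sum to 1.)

Let f_B and f_C be the unknown fractions; fractions sum to 1 so f_B + f_C = 0.467.
Mass balance: Σ fᵢ·δᵢ = δ_bulk ⇒ f_B·(-69.0) + f_C·(-44.5) = -49.9 − (-24.239) = -25.661
Substitute f_C = 0.467 − f_B:
f_B·(-69.0 − -44.5) = -25.661 − 0.467×(-44.5) = -4.880
f_B = -4.880 / -24.5 = 0.1992

0.199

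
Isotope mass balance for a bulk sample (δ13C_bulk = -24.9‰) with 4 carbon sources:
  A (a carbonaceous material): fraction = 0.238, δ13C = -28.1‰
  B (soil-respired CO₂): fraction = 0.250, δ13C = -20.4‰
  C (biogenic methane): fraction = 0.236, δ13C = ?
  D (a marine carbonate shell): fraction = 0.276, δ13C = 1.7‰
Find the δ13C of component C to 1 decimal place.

-57.5‰

Isotope mass balance: δ_bulk = Σ fᵢ·δᵢ.
-24.9 = 0.238×(-28.1) + 0.250×(-20.4) + 0.236×δ_C + 0.276×(1.7)
0.236·δ_C = -24.9 − (-11.319) = -13.581
δ_C = -13.581 / 0.236 = -57.55‰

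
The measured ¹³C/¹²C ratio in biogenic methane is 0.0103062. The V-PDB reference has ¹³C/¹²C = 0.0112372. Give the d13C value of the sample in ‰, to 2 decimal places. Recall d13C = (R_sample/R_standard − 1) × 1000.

-82.85‰

d13C = (R_sample / R_standard − 1) × 1000
R_sample / R_standard = 0.0103062 / 0.0112372 = 0.917150
d13C = (0.917150 − 1) × 1000 = -82.850‰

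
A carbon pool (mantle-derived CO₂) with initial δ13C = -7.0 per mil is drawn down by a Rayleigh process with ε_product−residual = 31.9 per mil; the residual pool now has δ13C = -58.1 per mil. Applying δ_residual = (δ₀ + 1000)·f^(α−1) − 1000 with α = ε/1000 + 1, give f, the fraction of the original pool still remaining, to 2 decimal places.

0.19

α − 1 = ε/1000 = 0.0319
(δ_res + 1000)/(δ₀ + 1000) = (-58.1 + 1000)/(-7.0 + 1000) = 941.9/993.0 = 0.948540
f = 0.948540^(1/0.0319) = exp(ln(0.948540)/0.0319) = exp(-0.05283/0.0319)
f = exp(-1.6562) = 0.1909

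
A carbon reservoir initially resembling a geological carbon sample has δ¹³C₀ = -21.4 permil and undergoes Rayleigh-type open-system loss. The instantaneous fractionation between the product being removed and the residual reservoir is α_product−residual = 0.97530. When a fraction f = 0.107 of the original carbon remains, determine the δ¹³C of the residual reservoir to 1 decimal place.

34.1 permil

Rayleigh residual: δ_res = (δ₀ + 1000)·f^(α−1) − 1000
α − 1 = -0.02470
f^(α−1) = 0.107^(-0.02470) = 1.056755
δ_res = (-21.4 + 1000) × 1.056755 − 1000 = 1034.140 − 1000 = 34.14 permil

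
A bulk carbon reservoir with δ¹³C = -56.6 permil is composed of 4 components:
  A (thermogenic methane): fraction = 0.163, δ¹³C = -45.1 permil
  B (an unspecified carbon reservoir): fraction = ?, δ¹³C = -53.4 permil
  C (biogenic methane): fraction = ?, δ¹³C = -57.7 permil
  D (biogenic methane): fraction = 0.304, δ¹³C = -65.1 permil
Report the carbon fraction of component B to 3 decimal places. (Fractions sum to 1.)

Let f_B and f_C be the unknown fractions; fractions sum to 1 so f_B + f_C = 0.533.
Mass balance: Σ fᵢ·δᵢ = δ_bulk ⇒ f_B·(-53.4) + f_C·(-57.7) = -56.6 − (-27.142) = -29.458
Substitute f_C = 0.533 − f_B:
f_B·(-53.4 − -57.7) = -29.458 − 0.533×(-57.7) = 1.296
f_B = 1.296 / 4.3 = 0.3013

0.301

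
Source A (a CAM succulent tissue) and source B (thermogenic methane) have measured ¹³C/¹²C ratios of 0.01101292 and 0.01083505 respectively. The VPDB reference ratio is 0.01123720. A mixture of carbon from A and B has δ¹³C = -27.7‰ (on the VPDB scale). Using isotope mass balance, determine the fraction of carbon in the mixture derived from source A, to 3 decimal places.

0.511

δ_A = (0.01101292/0.01123720 − 1)×1000 = (0.980041 − 1)×1000 = -19.959‰
δ_B = (0.01083505/0.01123720 − 1)×1000 = (0.964213 − 1)×1000 = -35.787‰
f_A = (δ_mix − δ_B)/(δ_A − δ_B) = (-27.7 − (-35.787))/(-19.959 − (-35.787))
f_A = 8.087 / 15.829 = 0.5109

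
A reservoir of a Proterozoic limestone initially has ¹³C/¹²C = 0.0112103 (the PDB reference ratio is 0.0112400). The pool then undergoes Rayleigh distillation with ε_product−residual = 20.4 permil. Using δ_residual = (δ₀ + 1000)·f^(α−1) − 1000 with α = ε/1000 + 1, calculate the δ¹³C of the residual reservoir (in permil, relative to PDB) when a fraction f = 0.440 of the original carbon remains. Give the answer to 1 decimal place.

δ₀ = (0.0112103/0.0112400 − 1)×1000 = (0.997358 − 1)×1000 = -2.642 permil
α − 1 = ε/1000 = 0.0204
f^(α−1) = 0.440^(0.0204) = 0.983391
δ_res = (-2.642 + 1000) × 0.983391 − 1000 = 980.793 − 1000 = -19.21 permil

-19.2 permil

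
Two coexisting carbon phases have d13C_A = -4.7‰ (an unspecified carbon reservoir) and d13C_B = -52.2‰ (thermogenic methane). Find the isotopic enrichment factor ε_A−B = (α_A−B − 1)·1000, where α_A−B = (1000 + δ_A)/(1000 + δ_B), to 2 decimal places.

50.12‰

α_A−B = (1000 + -4.7) / (1000 + -52.2) = 995.3 / 947.8 = 1.050116
ε_A−B = (1.050116 − 1) × 1000 = 50.116‰
(The approximation ε ≈ δ_A − δ_B would give 47.5‰.)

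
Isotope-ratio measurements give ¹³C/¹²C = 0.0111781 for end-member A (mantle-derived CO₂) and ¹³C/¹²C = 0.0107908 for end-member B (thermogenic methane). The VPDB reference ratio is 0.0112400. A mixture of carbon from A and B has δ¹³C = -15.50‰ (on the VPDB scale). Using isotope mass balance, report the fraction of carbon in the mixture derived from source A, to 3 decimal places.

δ_A = (0.0111781/0.0112400 − 1)×1000 = (0.994493 − 1)×1000 = -5.507‰
δ_B = (0.0107908/0.0112400 − 1)×1000 = (0.960036 − 1)×1000 = -39.964‰
f_A = (δ_mix − δ_B)/(δ_A − δ_B) = (-15.50 − (-39.964))/(-5.507 − (-39.964))
f_A = 24.464 / 34.457 = 0.7100

0.710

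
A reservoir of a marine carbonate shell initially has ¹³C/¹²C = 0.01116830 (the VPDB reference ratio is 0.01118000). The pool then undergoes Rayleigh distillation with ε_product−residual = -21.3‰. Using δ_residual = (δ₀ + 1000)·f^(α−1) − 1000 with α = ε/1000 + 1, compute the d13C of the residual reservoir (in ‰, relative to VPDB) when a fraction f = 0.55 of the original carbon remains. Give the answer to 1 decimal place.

11.8‰

δ₀ = (0.01116830/0.01118000 − 1)×1000 = (0.998953 − 1)×1000 = -1.047‰
α − 1 = ε/1000 = -0.0213
f^(α−1) = 0.55^(-0.0213) = 1.012815
δ_res = (-1.047 + 1000) × 1.012815 − 1000 = 1011.755 − 1000 = 11.76‰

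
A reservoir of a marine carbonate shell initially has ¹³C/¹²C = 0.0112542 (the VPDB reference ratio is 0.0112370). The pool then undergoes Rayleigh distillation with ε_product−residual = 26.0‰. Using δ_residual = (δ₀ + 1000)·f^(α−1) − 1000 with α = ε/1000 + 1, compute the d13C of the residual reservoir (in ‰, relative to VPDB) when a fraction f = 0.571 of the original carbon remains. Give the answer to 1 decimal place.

δ₀ = (0.0112542/0.0112370 − 1)×1000 = (1.001531 − 1)×1000 = 1.531‰
α − 1 = ε/1000 = 0.0260
f^(α−1) = 0.571^(0.0260) = 0.985536
δ_res = (1.531 + 1000) × 0.985536 − 1000 = 987.045 − 1000 = -12.96‰

-13.0‰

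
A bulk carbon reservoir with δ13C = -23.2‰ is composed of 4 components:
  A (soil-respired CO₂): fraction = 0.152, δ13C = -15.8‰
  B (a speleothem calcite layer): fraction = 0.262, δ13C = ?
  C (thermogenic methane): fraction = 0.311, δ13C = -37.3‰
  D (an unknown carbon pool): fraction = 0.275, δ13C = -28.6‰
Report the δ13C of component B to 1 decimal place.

-5.1‰

Isotope mass balance: δ_bulk = Σ fᵢ·δᵢ.
-23.2 = 0.152×(-15.8) + 0.262×δ_B + 0.311×(-37.3) + 0.275×(-28.6)
0.262·δ_B = -23.2 − (-21.867) = -1.333
δ_B = -1.333 / 0.262 = -5.09‰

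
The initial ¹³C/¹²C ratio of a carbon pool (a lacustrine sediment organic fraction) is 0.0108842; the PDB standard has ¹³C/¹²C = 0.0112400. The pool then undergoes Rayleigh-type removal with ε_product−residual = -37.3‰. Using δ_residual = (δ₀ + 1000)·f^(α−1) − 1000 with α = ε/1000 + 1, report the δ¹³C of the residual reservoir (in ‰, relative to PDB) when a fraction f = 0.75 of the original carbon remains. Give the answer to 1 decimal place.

δ₀ = (0.0108842/0.0112400 − 1)×1000 = (0.968345 − 1)×1000 = -31.655‰
α − 1 = ε/1000 = -0.0373
f^(α−1) = 0.75^(-0.0373) = 1.010788
δ_res = (-31.655 + 1000) × 1.010788 − 1000 = 978.792 − 1000 = -21.21‰

-21.2‰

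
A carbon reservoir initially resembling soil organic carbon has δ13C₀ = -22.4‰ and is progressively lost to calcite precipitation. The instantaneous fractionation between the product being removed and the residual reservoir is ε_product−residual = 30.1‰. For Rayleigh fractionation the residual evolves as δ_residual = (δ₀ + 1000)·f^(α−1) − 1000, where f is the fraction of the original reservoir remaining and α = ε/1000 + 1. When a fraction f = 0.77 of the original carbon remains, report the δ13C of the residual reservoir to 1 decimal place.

Rayleigh residual: δ_res = (δ₀ + 1000)·f^(α−1) − 1000
α = ε/1000 + 1 = 1.03010, so α − 1 = 0.03010
f^(α−1) = 0.77^(0.03010) = 0.992164
δ_res = (-22.4 + 1000) × 0.992164 − 1000 = 969.939 − 1000 = -30.06‰

-30.1‰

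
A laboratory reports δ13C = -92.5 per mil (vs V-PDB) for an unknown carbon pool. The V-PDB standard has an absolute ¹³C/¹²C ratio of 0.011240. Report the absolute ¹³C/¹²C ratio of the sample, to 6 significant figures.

0.0102003

R_sample = R_standard × (δ13C/1000 + 1)
R_sample = 0.011240 × (-92.5/1000 + 1) = 0.011240 × 0.907500
R_sample = 0.0102003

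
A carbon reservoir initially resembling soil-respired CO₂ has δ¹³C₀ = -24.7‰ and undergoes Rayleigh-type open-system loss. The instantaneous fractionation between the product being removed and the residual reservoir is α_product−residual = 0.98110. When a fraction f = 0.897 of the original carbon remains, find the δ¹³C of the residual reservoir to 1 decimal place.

Rayleigh residual: δ_res = (δ₀ + 1000)·f^(α−1) − 1000
α − 1 = -0.01890
f^(α−1) = 0.897^(-0.01890) = 1.002057
δ_res = (-24.7 + 1000) × 1.002057 − 1000 = 977.306 − 1000 = -22.69‰

-22.7‰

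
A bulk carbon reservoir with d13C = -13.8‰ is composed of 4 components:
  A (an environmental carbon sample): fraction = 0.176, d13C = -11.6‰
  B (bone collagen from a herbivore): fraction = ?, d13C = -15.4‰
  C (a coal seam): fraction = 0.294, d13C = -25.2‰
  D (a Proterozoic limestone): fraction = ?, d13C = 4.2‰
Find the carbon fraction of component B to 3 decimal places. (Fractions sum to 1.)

Let f_B and f_D be the unknown fractions; fractions sum to 1 so f_B + f_D = 0.530.
Mass balance: Σ fᵢ·δᵢ = δ_bulk ⇒ f_B·(-15.4) + f_D·(4.2) = -13.8 − (-9.450) = -4.350
Substitute f_D = 0.530 − f_B:
f_B·(-15.4 − 4.2) = -4.350 − 0.530×(4.2) = -6.576
f_B = -6.576 / -19.6 = 0.3355

0.335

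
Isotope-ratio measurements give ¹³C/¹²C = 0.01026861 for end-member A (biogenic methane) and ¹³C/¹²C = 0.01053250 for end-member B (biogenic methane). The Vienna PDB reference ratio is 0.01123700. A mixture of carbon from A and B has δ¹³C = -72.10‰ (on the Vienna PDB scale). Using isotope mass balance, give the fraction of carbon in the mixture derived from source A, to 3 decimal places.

0.400

δ_A = (0.01026861/0.01123700 − 1)×1000 = (0.913821 − 1)×1000 = -86.179‰
δ_B = (0.01053250/0.01123700 − 1)×1000 = (0.937305 − 1)×1000 = -62.695‰
f_A = (δ_mix − δ_B)/(δ_A − δ_B) = (-72.10 − (-62.695))/(-86.179 − (-62.695))
f_A = -9.405 / -23.484 = 0.4005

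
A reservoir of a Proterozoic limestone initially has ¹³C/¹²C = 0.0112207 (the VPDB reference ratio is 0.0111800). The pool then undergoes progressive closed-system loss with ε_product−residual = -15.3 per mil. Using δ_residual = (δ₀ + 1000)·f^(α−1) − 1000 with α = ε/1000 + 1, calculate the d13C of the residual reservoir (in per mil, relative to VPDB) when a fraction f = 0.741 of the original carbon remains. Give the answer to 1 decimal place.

8.3 per mil

δ₀ = (0.0112207/0.0111800 − 1)×1000 = (1.003640 − 1)×1000 = 3.640 per mil
α − 1 = ε/1000 = -0.0153
f^(α−1) = 0.741^(-0.0153) = 1.004597
δ_res = (3.640 + 1000) × 1.004597 − 1000 = 1008.254 − 1000 = 8.25 per mil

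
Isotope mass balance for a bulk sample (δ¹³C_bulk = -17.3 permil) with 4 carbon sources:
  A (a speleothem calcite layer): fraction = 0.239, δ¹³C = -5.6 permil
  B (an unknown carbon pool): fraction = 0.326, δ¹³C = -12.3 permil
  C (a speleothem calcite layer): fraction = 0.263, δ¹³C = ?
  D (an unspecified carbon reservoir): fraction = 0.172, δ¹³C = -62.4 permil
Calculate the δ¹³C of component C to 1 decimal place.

Isotope mass balance: δ_bulk = Σ fᵢ·δᵢ.
-17.3 = 0.239×(-5.6) + 0.326×(-12.3) + 0.263×δ_C + 0.172×(-62.4)
0.263·δ_C = -17.3 − (-16.081) = -1.219
δ_C = -1.219 / 0.263 = -4.63 permil

-4.6 permil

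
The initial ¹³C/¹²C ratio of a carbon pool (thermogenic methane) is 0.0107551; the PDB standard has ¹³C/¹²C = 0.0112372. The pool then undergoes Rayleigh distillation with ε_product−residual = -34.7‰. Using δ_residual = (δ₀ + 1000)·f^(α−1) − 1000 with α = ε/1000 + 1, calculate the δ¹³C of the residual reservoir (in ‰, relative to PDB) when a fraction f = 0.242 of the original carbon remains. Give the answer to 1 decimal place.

δ₀ = (0.0107551/0.0112372 − 1)×1000 = (0.957098 − 1)×1000 = -42.902‰
α − 1 = ε/1000 = -0.0347
f^(α−1) = 0.242^(-0.0347) = 1.050465
δ_res = (-42.902 + 1000) × 1.050465 − 1000 = 1005.398 − 1000 = 5.40‰

5.4‰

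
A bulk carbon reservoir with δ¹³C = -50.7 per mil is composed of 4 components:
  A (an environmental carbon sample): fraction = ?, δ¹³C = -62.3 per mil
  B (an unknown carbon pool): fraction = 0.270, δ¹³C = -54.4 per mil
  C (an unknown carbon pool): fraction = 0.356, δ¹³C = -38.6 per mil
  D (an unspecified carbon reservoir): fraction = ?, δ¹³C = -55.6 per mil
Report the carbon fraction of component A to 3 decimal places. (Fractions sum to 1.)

0.220

Let f_A and f_D be the unknown fractions; fractions sum to 1 so f_A + f_D = 0.374.
Mass balance: Σ fᵢ·δᵢ = δ_bulk ⇒ f_A·(-62.3) + f_D·(-55.6) = -50.7 − (-28.430) = -22.270
Substitute f_D = 0.374 − f_A:
f_A·(-62.3 − -55.6) = -22.270 − 0.374×(-55.6) = -1.476
f_A = -1.476 / -6.7 = 0.2203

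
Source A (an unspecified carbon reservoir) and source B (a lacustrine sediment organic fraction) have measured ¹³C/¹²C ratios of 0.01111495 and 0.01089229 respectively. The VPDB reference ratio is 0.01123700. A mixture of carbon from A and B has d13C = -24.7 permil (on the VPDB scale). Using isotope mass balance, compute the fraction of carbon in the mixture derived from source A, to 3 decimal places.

0.302

δ_A = (0.01111495/0.01123700 − 1)×1000 = (0.989139 − 1)×1000 = -10.861 permil
δ_B = (0.01089229/0.01123700 − 1)×1000 = (0.969324 − 1)×1000 = -30.676 permil
f_A = (δ_mix − δ_B)/(δ_A − δ_B) = (-24.7 − (-30.676))/(-10.861 − (-30.676))
f_A = 5.976 / 19.815 = 0.3016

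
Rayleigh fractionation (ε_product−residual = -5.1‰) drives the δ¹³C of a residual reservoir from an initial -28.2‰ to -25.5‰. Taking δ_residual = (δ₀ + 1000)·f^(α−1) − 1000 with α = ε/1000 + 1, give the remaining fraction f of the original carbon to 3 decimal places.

0.580

α − 1 = ε/1000 = -0.0051
(δ_res + 1000)/(δ₀ + 1000) = (-25.5 + 1000)/(-28.2 + 1000) = 974.5/971.8 = 1.002778
f = 1.002778^(1/-0.0051) = exp(ln(1.002778)/-0.0051) = exp(0.00277/-0.0051)
f = exp(-0.5440) = 0.5804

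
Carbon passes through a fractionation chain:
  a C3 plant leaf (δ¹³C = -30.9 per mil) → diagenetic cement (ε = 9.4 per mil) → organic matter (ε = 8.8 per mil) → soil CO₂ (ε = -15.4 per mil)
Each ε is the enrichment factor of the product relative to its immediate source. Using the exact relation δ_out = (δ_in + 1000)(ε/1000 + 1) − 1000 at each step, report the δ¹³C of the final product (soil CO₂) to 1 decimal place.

-28.4 per mil

step 1: δ = (-30.90 + 1000)·(9.4/1000 + 1) − 1000 = -21.79 per mil
step 2: δ = (-21.79 + 1000)·(8.8/1000 + 1) − 1000 = -13.18 per mil
step 3: δ = (-13.18 + 1000)·(-15.4/1000 + 1) − 1000 = -28.38 per mil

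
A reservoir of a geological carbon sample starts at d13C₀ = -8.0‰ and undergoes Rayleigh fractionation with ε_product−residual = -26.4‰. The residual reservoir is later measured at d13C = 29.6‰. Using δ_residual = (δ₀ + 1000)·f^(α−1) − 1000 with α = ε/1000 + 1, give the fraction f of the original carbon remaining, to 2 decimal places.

α − 1 = ε/1000 = -0.0264
(δ_res + 1000)/(δ₀ + 1000) = (29.6 + 1000)/(-8.0 + 1000) = 1029.6/992.0 = 1.037903
f = 1.037903^(1/-0.0264) = exp(ln(1.037903)/-0.0264) = exp(0.03720/-0.0264)
f = exp(-1.4092) = 0.2443

0.24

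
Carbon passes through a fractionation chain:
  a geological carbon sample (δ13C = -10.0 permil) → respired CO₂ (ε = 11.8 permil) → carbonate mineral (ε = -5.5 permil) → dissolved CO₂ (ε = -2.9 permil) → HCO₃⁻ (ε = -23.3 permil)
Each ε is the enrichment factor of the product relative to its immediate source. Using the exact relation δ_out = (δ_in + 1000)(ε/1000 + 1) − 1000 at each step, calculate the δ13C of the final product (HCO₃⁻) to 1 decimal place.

step 1: δ = (-10.00 + 1000)·(11.8/1000 + 1) − 1000 = 1.68 permil
step 2: δ = (1.68 + 1000)·(-5.5/1000 + 1) − 1000 = -3.83 permil
step 3: δ = (-3.83 + 1000)·(-2.9/1000 + 1) − 1000 = -6.72 permil
step 4: δ = (-6.72 + 1000)·(-23.3/1000 + 1) − 1000 = -29.86 permil

-29.9 permil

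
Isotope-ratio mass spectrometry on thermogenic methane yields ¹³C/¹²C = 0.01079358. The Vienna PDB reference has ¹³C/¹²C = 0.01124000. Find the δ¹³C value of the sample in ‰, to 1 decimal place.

-39.7‰

δ¹³C = (R_sample / R_standard − 1) × 1000
R_sample / R_standard = 0.01079358 / 0.01124000 = 0.960283
δ¹³C = (0.960283 − 1) × 1000 = -39.72‰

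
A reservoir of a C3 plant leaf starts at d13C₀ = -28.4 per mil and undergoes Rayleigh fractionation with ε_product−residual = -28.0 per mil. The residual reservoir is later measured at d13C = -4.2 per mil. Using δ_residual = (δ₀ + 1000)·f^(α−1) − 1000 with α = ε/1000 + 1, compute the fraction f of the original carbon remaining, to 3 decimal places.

0.415

α − 1 = ε/1000 = -0.0280
(δ_res + 1000)/(δ₀ + 1000) = (-4.2 + 1000)/(-28.4 + 1000) = 995.8/971.6 = 1.024907
f = 1.024907^(1/-0.0280) = exp(ln(1.024907)/-0.0280) = exp(0.02460/-0.0280)
f = exp(-0.8787) = 0.4153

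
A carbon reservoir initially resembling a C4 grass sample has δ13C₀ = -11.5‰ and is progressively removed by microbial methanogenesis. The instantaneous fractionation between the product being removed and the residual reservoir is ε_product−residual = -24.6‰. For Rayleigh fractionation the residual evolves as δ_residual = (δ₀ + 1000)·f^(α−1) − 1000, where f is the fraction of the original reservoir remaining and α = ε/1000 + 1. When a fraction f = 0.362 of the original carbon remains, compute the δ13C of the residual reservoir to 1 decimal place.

13.5‰

Rayleigh residual: δ_res = (δ₀ + 1000)·f^(α−1) − 1000
α = ε/1000 + 1 = 0.97540, so α − 1 = -0.02460
f^(α−1) = 0.362^(-0.02460) = 1.025311
δ_res = (-11.5 + 1000) × 1.025311 − 1000 = 1013.520 − 1000 = 13.52‰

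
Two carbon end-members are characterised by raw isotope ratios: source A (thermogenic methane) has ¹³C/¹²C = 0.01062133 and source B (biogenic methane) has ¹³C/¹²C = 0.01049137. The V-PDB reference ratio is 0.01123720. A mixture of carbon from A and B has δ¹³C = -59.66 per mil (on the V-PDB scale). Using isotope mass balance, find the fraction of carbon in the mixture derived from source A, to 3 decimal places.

0.580

δ_A = (0.01062133/0.01123720 − 1)×1000 = (0.945194 − 1)×1000 = -54.806 per mil
δ_B = (0.01049137/0.01123720 − 1)×1000 = (0.933628 − 1)×1000 = -66.372 per mil
f_A = (δ_mix − δ_B)/(δ_A − δ_B) = (-59.66 − (-66.372))/(-54.806 − (-66.372))
f_A = 6.712 / 11.565 = 0.5803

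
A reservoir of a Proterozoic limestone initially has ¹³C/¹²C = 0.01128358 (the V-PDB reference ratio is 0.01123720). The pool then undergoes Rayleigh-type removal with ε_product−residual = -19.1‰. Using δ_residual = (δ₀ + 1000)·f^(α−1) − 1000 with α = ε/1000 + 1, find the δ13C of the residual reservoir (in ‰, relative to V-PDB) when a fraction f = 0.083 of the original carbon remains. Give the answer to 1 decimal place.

53.0‰

δ₀ = (0.01128358/0.01123720 − 1)×1000 = (1.004127 − 1)×1000 = 4.127‰
α − 1 = ε/1000 = -0.0191
f^(α−1) = 0.083^(-0.0191) = 1.048686
δ_res = (4.127 + 1000) × 1.048686 − 1000 = 1053.015 − 1000 = 53.01‰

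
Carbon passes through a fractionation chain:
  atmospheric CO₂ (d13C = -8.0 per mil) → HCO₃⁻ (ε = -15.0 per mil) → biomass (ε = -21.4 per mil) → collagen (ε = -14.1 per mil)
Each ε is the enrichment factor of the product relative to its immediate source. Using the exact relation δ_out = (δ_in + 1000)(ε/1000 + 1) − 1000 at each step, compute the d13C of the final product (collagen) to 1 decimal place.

step 1: δ = (-8.00 + 1000)·(-15.0/1000 + 1) − 1000 = -22.88 per mil
step 2: δ = (-22.88 + 1000)·(-21.4/1000 + 1) − 1000 = -43.79 per mil
step 3: δ = (-43.79 + 1000)·(-14.1/1000 + 1) − 1000 = -57.27 per mil

-57.3 per mil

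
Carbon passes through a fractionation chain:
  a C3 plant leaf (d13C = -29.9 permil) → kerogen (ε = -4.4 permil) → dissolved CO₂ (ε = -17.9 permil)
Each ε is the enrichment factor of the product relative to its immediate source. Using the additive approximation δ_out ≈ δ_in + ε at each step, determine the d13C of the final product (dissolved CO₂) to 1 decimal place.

-52.2 permil

step 1: δ ≈ -29.9 + (-4.4) = -34.3 permil
step 2: δ ≈ -34.3 + (-17.9) = -52.2 permil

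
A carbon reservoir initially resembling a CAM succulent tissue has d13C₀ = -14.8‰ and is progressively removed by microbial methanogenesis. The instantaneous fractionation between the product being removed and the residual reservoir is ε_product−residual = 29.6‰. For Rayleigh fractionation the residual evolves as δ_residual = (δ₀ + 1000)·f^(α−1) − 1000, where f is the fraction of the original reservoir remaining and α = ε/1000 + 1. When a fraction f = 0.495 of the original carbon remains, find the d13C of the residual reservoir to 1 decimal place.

Rayleigh residual: δ_res = (δ₀ + 1000)·f^(α−1) − 1000
α = ε/1000 + 1 = 1.02960, so α − 1 = 0.02960
f^(α−1) = 0.495^(0.02960) = 0.979400
δ_res = (-14.8 + 1000) × 0.979400 − 1000 = 964.905 − 1000 = -35.09‰

-35.1‰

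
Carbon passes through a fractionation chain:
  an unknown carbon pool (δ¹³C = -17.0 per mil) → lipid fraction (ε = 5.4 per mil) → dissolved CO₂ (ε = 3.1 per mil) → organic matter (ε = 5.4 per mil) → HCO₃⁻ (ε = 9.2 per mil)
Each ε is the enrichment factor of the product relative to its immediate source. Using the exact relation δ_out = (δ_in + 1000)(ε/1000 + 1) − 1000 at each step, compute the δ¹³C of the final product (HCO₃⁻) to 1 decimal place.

5.9 per mil

step 1: δ = (-17.00 + 1000)·(5.4/1000 + 1) − 1000 = -11.69 per mil
step 2: δ = (-11.69 + 1000)·(3.1/1000 + 1) − 1000 = -8.63 per mil
step 3: δ = (-8.63 + 1000)·(5.4/1000 + 1) − 1000 = -3.27 per mil
step 4: δ = (-3.27 + 1000)·(9.2/1000 + 1) − 1000 = 5.90 per mil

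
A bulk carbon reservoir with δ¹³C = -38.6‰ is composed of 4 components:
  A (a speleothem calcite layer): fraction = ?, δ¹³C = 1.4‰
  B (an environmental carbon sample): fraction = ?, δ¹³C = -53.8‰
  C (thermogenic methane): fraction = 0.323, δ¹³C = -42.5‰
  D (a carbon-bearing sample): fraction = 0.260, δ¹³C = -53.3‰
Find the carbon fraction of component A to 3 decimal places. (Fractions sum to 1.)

Let f_A and f_B be the unknown fractions; fractions sum to 1 so f_A + f_B = 0.417.
Mass balance: Σ fᵢ·δᵢ = δ_bulk ⇒ f_A·(1.4) + f_B·(-53.8) = -38.6 − (-27.586) = -11.014
Substitute f_B = 0.417 − f_A:
f_A·(1.4 − -53.8) = -11.014 − 0.417×(-53.8) = 11.420
f_A = 11.420 / 55.2 = 0.2069

0.207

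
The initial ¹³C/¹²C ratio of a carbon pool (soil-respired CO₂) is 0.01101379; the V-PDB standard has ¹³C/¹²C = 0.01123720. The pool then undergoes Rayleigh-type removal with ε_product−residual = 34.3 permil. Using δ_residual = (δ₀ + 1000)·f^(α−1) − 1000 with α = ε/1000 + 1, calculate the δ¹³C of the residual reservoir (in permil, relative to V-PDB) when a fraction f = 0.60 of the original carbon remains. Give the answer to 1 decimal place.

-36.9 permil

δ₀ = (0.01101379/0.01123720 − 1)×1000 = (0.980119 − 1)×1000 = -19.881 permil
α − 1 = ε/1000 = 0.0343
f^(α−1) = 0.60^(0.0343) = 0.982631
δ_res = (-19.881 + 1000) × 0.982631 − 1000 = 963.095 − 1000 = -36.90 permil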